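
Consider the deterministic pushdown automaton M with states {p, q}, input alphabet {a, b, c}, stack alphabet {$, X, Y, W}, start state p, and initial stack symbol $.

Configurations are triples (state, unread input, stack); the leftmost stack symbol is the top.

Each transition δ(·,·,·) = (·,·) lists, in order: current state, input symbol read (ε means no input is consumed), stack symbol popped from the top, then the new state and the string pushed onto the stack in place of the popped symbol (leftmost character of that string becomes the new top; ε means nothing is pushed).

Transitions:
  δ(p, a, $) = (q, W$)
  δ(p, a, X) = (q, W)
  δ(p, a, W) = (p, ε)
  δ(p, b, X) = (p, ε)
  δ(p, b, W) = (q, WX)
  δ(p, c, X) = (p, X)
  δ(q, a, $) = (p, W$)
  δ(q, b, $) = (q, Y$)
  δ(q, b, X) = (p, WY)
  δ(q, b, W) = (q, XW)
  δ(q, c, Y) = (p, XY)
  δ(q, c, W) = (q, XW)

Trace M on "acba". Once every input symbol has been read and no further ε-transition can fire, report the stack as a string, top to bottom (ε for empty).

YW$

(p, acba, $) ⊢ (q, cba, W$) ⊢ (q, ba, XW$) ⊢ (p, a, WYW$) ⊢ (p, ε, YW$)
All input consumed in state p with stack YW$.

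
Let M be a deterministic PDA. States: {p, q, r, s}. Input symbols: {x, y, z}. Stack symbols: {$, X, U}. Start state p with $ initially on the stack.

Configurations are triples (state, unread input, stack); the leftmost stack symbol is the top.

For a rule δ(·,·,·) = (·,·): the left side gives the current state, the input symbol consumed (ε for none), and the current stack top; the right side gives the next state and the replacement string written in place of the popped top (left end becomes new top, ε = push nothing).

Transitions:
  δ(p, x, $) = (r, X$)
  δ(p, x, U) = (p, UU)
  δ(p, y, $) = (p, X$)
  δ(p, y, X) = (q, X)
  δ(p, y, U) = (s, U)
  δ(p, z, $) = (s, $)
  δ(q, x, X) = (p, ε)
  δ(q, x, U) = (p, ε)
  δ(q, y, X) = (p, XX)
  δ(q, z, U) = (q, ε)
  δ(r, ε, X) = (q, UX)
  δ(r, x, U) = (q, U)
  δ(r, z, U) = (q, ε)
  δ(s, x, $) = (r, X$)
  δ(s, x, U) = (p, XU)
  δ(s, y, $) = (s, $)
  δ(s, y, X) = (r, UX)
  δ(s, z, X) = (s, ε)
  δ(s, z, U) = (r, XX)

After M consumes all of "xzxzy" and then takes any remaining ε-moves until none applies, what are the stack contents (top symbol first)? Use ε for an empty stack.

(p, xzxzy, $)
  read x, top $: go to r, push X$ → (r, zxzy, X$)
  ε-move, top X: go to q, push UX → (q, zxzy, UX$)
  read z, top U: go to q, push ε → (q, xzy, X$)
  read x, top X: go to p, push ε → (p, zy, $)
  read z, top $: go to s, push $ → (s, y, $)
  read y, top $: go to s, push $ → (s, ε, $)
All input consumed in state s with stack $.

$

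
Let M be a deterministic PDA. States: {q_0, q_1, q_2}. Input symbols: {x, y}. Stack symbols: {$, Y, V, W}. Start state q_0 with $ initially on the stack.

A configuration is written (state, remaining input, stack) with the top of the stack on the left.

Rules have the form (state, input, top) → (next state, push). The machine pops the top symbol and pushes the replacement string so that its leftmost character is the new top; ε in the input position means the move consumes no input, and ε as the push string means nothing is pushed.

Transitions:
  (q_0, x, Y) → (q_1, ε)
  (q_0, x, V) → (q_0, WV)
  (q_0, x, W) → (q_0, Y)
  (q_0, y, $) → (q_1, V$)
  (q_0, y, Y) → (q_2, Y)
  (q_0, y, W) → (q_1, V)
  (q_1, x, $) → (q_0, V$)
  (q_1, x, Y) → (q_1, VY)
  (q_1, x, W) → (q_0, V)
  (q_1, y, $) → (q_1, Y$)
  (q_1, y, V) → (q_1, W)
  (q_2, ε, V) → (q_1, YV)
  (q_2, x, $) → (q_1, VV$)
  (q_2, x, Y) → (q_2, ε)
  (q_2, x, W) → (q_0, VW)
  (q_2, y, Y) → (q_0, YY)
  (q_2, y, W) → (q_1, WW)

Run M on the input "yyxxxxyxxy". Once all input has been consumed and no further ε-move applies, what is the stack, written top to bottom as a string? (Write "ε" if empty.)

(q_0, yyxxxxyxxy, $) ⊢ (q_1, yxxxxyxxy, V$) ⊢ (q_1, xxxxyxxy, W$) ⊢ (q_0, xxxyxxy, V$) ⊢ (q_0, xxyxxy, WV$) ⊢ (q_0, xyxxy, YV$) ⊢ (q_1, yxxy, V$) ⊢ (q_1, xxy, W$) ⊢ (q_0, xy, V$) ⊢ (q_0, y, WV$) ⊢ (q_1, ε, VV$)
All input consumed in state q_1 with stack VV$.

VV$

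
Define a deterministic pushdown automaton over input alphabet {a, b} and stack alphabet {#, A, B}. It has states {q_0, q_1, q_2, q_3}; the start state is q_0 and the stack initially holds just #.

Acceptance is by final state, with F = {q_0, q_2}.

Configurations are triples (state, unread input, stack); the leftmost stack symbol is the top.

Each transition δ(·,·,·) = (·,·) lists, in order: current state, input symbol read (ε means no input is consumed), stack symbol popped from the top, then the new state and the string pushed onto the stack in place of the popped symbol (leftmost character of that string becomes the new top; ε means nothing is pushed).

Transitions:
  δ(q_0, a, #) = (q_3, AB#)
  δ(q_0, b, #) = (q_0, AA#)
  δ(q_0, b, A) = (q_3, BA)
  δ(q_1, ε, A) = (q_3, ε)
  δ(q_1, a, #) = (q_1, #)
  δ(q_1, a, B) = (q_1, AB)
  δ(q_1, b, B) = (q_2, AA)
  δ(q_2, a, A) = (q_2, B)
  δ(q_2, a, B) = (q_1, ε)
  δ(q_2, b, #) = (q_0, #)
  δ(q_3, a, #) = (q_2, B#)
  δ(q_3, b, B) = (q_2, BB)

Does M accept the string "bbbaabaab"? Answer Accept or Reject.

Accept

(q_0, bbbaabaab, #)
  read b, top #: go to q_0, push AA# → (q_0, bbaabaab, AA#)
  read b, top A: go to q_3, push BA → (q_3, baabaab, BAA#)
  read b, top B: go to q_2, push BB → (q_2, aabaab, BBAA#)
  read a, top B: go to q_1, push ε → (q_1, abaab, BAA#)
  read a, top B: go to q_1, push AB → (q_1, baab, ABAA#)
  ε-move, top A: go to q_3, push ε → (q_3, baab, BAA#)
  read b, top B: go to q_2, push BB → (q_2, aab, BBAA#)
  read a, top B: go to q_1, push ε → (q_1, ab, BAA#)
  read a, top B: go to q_1, push AB → (q_1, b, ABAA#)
  ε-move, top A: go to q_3, push ε → (q_3, b, BAA#)
  read b, top B: go to q_2, push BB → (q_2, ε, BBAA#)
All input consumed; state q_2 ∈ F.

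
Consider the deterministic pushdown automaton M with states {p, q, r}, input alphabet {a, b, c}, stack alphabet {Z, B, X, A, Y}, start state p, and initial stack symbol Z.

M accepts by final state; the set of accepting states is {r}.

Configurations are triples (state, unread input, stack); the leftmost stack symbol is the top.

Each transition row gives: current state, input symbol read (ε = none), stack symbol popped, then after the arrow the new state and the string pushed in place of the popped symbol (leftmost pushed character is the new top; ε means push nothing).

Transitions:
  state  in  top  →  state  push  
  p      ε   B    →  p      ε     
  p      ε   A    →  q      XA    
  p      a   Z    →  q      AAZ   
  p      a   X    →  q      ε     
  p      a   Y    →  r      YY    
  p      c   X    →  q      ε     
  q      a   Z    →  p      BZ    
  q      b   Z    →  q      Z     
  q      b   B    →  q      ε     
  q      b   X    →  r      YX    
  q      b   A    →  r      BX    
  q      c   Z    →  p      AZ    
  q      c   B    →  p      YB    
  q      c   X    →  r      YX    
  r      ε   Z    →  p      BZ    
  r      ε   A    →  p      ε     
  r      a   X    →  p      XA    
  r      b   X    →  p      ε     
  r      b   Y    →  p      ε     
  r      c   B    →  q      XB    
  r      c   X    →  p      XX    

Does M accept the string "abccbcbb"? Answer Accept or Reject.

Accept

(p, abccbcbb, Z) ⊢ (q, bccbcbb, AAZ) ⊢ (r, ccbcbb, BXAZ) ⊢ (q, cbcbb, XBXAZ) ⊢ (r, bcbb, YXBXAZ) ⊢ (p, cbb, XBXAZ) ⊢ (q, bb, BXAZ) ⊢ (q, b, XAZ) ⊢ (r, ε, YXAZ)
All input consumed; state r ∈ F.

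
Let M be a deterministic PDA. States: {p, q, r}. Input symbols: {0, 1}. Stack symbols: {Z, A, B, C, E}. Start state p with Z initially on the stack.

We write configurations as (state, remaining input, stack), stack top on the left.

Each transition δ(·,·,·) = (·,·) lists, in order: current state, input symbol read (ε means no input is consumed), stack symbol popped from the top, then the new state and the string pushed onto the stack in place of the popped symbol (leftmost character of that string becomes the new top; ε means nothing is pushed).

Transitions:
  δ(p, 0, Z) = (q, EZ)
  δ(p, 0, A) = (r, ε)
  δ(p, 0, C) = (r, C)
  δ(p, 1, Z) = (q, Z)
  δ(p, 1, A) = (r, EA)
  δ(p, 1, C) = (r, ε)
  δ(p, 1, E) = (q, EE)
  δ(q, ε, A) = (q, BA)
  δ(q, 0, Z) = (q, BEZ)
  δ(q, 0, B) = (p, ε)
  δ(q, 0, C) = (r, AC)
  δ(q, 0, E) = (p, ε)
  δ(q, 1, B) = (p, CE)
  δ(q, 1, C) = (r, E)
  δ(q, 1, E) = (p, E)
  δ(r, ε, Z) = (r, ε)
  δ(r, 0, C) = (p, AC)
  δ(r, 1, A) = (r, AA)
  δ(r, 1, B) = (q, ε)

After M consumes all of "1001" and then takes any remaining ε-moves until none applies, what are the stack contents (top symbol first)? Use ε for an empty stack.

(p, 1001, Z)
  read 1, top Z: go to q, push Z → (q, 001, Z)
  read 0, top Z: go to q, push BEZ → (q, 01, BEZ)
  read 0, top B: go to p, push ε → (p, 1, EZ)
  read 1, top E: go to q, push EE → (q, ε, EEZ)
All input consumed in state q with stack EEZ.

EEZ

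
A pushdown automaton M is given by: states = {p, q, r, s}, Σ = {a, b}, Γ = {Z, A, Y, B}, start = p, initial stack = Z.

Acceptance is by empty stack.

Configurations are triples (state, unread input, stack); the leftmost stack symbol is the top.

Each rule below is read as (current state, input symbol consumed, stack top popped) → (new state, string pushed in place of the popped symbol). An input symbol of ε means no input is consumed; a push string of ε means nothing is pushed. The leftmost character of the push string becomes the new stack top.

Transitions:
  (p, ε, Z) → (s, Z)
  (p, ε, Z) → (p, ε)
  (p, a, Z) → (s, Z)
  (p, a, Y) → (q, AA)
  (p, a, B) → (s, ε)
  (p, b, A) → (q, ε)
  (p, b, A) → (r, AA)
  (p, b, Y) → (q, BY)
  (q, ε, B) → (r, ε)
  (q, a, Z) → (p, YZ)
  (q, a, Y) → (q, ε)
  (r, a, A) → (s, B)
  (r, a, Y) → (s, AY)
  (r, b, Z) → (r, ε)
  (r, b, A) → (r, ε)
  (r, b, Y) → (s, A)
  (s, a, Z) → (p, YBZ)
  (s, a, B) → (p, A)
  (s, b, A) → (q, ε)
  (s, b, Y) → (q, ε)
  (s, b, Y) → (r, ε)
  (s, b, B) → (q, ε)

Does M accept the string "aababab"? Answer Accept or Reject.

One accepting computation: (p, aababab, Z) ⊢ (s, ababab, Z) ⊢ (p, babab, YBZ) ⊢ (q, abab, BYBZ) ⊢ (r, abab, YBZ) ⊢ (s, bab, AYBZ) ⊢ (q, ab, YBZ) ⊢ (q, b, BZ) ⊢ (r, b, Z) ⊢ (r, ε, ε)
All input consumed and the stack is empty.

Accept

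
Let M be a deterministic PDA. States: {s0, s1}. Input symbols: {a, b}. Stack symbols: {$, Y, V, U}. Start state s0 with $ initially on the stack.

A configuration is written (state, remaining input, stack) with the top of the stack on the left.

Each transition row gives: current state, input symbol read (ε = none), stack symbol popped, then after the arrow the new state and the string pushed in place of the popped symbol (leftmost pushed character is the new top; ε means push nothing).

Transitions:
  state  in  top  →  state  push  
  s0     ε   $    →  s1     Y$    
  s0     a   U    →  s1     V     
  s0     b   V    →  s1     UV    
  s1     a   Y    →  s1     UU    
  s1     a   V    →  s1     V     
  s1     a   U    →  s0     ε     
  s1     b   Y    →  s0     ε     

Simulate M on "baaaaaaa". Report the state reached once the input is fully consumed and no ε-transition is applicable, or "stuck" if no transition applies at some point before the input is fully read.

(s0, baaaaaaa, $) ⊢ (s1, baaaaaaa, Y$) ⊢ (s0, aaaaaaa, $) ⊢ (s1, aaaaaaa, Y$) ⊢ (s1, aaaaaa, UU$) ⊢ (s0, aaaaa, U$) ⊢ (s1, aaaa, V$) ⊢ (s1, aaa, V$) ⊢ (s1, aa, V$) ⊢ (s1, a, V$) ⊢ (s1, ε, V$)
All input consumed; M is in state s1.

s1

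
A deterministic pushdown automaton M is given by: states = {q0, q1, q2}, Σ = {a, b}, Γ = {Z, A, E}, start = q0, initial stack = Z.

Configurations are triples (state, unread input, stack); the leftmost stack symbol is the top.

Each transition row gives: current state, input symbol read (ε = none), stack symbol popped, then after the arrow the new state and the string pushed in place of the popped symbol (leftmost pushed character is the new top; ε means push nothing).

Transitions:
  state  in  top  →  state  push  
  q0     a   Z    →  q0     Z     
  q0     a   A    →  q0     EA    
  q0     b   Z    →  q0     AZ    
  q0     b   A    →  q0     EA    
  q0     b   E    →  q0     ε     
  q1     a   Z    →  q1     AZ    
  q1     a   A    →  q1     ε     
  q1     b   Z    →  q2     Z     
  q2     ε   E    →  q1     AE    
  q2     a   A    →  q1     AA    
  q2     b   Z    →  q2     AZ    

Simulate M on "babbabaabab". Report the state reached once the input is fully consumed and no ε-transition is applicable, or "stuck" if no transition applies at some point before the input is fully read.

(q0, babbabaabab, Z) ⊢ (q0, abbabaabab, AZ) ⊢ (q0, bbabaabab, EAZ) ⊢ (q0, babaabab, AZ) ⊢ (q0, abaabab, EAZ)
No transition for (q0, a, top E); M blocks with input abaabab remaining.

stuck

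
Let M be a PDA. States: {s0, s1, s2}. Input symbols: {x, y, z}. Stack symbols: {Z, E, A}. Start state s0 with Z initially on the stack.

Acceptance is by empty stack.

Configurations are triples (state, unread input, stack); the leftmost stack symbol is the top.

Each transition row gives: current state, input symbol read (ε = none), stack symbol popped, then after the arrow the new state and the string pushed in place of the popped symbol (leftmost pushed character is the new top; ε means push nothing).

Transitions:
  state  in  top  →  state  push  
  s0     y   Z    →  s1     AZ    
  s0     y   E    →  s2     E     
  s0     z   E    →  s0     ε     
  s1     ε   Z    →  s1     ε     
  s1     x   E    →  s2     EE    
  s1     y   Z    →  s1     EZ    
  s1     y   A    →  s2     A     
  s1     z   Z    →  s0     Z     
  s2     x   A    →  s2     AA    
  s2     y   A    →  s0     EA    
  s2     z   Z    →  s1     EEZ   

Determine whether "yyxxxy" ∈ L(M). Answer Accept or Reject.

No computation consumes all input and empties the stack.

Reject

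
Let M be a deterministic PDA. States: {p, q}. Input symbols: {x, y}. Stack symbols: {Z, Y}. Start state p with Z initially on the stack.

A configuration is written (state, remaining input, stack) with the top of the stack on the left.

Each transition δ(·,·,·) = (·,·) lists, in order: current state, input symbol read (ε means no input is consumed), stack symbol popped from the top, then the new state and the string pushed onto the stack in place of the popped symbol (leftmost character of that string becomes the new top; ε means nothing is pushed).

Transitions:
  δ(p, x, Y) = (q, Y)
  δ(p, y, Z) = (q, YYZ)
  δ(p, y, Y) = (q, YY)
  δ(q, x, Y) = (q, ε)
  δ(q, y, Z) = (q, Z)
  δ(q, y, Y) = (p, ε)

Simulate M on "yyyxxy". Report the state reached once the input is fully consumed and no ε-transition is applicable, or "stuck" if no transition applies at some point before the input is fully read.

(p, yyyxxy, Z)
  read y, top Z: go to q, push YYZ → (q, yyxxy, YYZ)
  read y, top Y: go to p, push ε → (p, yxxy, YZ)
  read y, top Y: go to q, push YY → (q, xxy, YYZ)
  read x, top Y: go to q, push ε → (q, xy, YZ)
  read x, top Y: go to q, push ε → (q, y, Z)
  read y, top Z: go to q, push Z → (q, ε, Z)
All input consumed; M is in state q.

q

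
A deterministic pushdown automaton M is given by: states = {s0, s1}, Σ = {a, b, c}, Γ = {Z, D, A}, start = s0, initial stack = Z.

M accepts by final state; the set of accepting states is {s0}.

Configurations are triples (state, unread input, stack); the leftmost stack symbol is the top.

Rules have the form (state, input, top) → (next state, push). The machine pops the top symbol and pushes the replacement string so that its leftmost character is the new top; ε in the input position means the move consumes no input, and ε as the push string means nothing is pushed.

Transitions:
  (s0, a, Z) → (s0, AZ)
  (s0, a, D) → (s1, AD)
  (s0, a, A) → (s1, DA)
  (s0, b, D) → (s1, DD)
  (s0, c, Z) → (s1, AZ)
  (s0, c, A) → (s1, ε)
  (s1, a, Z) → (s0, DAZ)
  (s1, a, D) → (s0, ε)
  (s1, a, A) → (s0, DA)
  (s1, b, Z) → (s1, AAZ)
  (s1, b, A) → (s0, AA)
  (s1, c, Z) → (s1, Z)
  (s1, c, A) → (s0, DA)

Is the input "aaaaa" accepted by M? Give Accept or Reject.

Accept

(s0, aaaaa, Z)
  read a, top Z: go to s0, push AZ → (s0, aaaa, AZ)
  read a, top A: go to s1, push DA → (s1, aaa, DAZ)
  read a, top D: go to s0, push ε → (s0, aa, AZ)
  read a, top A: go to s1, push DA → (s1, a, DAZ)
  read a, top D: go to s0, push ε → (s0, ε, AZ)
All input consumed; state s0 ∈ F.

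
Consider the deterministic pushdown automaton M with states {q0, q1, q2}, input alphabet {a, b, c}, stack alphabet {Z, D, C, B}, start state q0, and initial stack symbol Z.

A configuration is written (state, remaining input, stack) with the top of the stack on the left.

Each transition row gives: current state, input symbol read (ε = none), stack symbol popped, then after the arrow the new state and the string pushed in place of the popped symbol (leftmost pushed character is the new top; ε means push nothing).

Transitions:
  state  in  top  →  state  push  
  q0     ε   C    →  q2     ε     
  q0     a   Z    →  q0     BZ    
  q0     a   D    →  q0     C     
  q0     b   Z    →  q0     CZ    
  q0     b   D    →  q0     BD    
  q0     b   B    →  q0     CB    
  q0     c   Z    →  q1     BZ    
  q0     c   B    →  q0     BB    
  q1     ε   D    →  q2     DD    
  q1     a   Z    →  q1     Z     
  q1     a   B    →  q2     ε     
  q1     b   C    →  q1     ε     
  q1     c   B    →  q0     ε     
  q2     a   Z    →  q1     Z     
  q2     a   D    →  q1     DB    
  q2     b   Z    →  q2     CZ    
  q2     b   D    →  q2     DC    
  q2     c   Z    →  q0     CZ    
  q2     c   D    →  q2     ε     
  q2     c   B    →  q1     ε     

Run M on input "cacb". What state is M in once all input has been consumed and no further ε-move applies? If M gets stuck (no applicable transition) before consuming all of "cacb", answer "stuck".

q2

(q0, cacb, Z) ⊢ (q1, acb, BZ) ⊢ (q2, cb, Z) ⊢ (q0, b, CZ) ⊢ (q2, b, Z) ⊢ (q2, ε, CZ)
All input consumed; M is in state q2.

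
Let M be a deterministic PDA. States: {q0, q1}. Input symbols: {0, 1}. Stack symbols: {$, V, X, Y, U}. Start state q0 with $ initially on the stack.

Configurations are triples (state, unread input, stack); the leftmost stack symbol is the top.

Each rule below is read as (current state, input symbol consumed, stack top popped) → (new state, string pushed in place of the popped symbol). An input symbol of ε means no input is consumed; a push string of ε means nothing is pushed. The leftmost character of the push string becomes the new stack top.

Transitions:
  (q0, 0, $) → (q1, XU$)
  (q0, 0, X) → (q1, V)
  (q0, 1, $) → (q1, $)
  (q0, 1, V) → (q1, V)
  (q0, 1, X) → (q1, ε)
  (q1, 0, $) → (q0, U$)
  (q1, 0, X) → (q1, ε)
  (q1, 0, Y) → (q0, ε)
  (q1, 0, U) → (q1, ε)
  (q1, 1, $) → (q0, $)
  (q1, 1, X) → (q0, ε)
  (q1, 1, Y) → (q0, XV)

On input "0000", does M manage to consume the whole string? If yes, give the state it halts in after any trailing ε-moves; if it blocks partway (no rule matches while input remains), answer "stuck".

(q0, 0000, $)
  read 0, top $: go to q1, push XU$ → (q1, 000, XU$)
  read 0, top X: go to q1, push ε → (q1, 00, U$)
  read 0, top U: go to q1, push ε → (q1, 0, $)
  read 0, top $: go to q0, push U$ → (q0, ε, U$)
All input consumed; M is in state q0.

q0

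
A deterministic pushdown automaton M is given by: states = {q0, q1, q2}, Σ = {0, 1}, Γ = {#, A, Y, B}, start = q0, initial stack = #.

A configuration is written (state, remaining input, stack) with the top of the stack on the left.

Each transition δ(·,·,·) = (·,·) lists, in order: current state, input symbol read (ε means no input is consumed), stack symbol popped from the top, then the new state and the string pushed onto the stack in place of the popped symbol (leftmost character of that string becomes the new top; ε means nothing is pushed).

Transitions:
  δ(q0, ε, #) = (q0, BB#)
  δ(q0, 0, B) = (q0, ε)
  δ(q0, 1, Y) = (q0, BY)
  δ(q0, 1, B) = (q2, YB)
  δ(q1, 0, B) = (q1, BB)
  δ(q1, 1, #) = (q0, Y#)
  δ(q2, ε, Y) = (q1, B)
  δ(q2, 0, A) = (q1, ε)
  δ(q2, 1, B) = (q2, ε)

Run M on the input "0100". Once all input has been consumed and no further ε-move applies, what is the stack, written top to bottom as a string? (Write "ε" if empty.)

BBBB#

(q0, 0100, #)
  ε-move, top #: go to q0, push BB# → (q0, 0100, BB#)
  read 0, top B: go to q0, push ε → (q0, 100, B#)
  read 1, top B: go to q2, push YB → (q2, 00, YB#)
  ε-move, top Y: go to q1, push B → (q1, 00, BB#)
  read 0, top B: go to q1, push BB → (q1, 0, BBB#)
  read 0, top B: go to q1, push BB → (q1, ε, BBBB#)
All input consumed in state q1 with stack BBBB#.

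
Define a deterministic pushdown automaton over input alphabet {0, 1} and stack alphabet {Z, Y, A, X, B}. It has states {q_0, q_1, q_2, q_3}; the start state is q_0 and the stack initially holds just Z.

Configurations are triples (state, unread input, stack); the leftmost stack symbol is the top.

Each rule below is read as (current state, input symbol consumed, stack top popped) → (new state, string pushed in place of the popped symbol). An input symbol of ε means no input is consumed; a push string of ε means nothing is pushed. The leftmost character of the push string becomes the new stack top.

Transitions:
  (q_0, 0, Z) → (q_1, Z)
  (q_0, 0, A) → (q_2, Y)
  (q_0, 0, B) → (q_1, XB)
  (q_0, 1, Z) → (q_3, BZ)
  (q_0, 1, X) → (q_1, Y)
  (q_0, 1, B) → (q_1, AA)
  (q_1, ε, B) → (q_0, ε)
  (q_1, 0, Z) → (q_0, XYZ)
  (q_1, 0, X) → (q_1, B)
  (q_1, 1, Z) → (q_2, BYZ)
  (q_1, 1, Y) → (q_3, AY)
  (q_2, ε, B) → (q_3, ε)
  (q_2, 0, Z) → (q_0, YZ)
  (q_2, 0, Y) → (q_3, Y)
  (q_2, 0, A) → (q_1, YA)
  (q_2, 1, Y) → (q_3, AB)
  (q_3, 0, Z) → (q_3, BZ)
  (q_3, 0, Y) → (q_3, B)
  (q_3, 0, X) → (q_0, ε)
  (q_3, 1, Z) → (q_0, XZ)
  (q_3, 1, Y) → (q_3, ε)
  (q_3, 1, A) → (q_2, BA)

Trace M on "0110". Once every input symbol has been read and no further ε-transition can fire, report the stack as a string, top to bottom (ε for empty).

(q_0, 0110, Z)
  read 0, top Z: go to q_1, push Z → (q_1, 110, Z)
  read 1, top Z: go to q_2, push BYZ → (q_2, 10, BYZ)
  ε-move, top B: go to q_3, push ε → (q_3, 10, YZ)
  read 1, top Y: go to q_3, push ε → (q_3, 0, Z)
  read 0, top Z: go to q_3, push BZ → (q_3, ε, BZ)
All input consumed in state q_3 with stack BZ.

BZ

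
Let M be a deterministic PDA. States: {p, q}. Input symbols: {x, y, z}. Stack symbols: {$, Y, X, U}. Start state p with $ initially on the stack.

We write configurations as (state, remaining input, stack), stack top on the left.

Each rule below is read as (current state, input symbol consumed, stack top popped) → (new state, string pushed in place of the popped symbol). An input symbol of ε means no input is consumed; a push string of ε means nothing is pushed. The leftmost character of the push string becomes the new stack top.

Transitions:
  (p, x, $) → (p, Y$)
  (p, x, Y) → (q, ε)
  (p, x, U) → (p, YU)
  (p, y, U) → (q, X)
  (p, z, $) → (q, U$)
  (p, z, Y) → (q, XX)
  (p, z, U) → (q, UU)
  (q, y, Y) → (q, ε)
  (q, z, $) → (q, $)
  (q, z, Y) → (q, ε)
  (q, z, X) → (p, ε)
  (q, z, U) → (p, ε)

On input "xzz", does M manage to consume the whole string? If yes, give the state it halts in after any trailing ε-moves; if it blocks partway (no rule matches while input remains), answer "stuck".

p

(p, xzz, $) ⊢ (p, zz, Y$) ⊢ (q, z, XX$) ⊢ (p, ε, X$)
All input consumed; M is in state p.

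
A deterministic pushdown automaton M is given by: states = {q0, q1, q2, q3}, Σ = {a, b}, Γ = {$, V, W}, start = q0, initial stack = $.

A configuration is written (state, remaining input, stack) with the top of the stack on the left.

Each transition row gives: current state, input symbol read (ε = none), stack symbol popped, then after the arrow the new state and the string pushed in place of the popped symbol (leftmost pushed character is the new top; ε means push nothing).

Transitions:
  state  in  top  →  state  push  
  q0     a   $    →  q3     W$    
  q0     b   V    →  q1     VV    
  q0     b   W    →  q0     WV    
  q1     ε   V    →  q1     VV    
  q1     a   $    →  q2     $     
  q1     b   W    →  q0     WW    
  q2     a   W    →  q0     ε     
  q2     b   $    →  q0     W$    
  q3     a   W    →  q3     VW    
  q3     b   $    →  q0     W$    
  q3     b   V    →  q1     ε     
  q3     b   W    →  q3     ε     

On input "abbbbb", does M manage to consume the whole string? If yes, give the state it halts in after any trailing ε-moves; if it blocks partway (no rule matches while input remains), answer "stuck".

(q0, abbbbb, $) ⊢ (q3, bbbbb, W$) ⊢ (q3, bbbb, $) ⊢ (q0, bbb, W$) ⊢ (q0, bb, WV$) ⊢ (q0, b, WVV$) ⊢ (q0, ε, WVVV$)
All input consumed; M is in state q0.

q0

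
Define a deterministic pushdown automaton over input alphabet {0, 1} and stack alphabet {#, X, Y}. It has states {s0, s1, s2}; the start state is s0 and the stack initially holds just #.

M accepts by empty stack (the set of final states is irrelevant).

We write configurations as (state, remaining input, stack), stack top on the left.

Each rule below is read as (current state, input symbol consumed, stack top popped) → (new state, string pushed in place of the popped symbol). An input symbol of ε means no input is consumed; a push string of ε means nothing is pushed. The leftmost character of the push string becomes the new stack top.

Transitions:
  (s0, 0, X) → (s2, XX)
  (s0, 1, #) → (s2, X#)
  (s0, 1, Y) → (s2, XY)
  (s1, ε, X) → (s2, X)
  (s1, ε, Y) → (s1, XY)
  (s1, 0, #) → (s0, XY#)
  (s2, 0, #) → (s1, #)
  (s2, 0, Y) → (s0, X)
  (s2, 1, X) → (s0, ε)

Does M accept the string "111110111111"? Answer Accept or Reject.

(s0, 111110111111, #)
  read 1, top #: go to s2, push X# → (s2, 11110111111, X#)
  read 1, top X: go to s0, push ε → (s0, 1110111111, #)
  read 1, top #: go to s2, push X# → (s2, 110111111, X#)
  read 1, top X: go to s0, push ε → (s0, 10111111, #)
  read 1, top #: go to s2, push X# → (s2, 0111111, X#)
No transition applies at (s2, 0111111, X#); input not fully consumed.

Reject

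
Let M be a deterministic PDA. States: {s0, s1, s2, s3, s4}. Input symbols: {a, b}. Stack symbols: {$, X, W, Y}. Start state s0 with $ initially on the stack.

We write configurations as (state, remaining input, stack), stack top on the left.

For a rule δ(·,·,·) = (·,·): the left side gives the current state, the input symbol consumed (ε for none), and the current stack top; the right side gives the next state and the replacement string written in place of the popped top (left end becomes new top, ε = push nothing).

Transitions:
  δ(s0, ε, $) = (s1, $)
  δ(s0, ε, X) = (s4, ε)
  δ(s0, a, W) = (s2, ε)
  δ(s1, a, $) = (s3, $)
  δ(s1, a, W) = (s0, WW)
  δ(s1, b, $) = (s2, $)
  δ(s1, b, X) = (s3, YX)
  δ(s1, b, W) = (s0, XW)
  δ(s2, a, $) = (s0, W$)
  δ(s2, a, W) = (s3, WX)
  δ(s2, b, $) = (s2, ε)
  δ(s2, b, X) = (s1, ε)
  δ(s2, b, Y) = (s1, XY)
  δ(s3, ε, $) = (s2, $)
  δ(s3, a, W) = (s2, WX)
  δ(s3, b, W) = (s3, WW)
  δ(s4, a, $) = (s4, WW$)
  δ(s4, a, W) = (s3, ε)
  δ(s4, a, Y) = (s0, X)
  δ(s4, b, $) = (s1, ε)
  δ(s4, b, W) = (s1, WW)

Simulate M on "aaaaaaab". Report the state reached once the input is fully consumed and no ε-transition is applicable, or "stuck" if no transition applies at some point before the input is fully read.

s2

(s0, aaaaaaab, $)
  ε-move, top $: go to s1, push $ → (s1, aaaaaaab, $)
  read a, top $: go to s3, push $ → (s3, aaaaaab, $)
  ε-move, top $: go to s2, push $ → (s2, aaaaaab, $)
  read a, top $: go to s0, push W$ → (s0, aaaaab, W$)
  read a, top W: go to s2, push ε → (s2, aaaab, $)
  read a, top $: go to s0, push W$ → (s0, aaab, W$)
  read a, top W: go to s2, push ε → (s2, aab, $)
  read a, top $: go to s0, push W$ → (s0, ab, W$)
  read a, top W: go to s2, push ε → (s2, b, $)
  read b, top $: go to s2, push ε → (s2, ε, ε)
All input consumed; M is in state s2.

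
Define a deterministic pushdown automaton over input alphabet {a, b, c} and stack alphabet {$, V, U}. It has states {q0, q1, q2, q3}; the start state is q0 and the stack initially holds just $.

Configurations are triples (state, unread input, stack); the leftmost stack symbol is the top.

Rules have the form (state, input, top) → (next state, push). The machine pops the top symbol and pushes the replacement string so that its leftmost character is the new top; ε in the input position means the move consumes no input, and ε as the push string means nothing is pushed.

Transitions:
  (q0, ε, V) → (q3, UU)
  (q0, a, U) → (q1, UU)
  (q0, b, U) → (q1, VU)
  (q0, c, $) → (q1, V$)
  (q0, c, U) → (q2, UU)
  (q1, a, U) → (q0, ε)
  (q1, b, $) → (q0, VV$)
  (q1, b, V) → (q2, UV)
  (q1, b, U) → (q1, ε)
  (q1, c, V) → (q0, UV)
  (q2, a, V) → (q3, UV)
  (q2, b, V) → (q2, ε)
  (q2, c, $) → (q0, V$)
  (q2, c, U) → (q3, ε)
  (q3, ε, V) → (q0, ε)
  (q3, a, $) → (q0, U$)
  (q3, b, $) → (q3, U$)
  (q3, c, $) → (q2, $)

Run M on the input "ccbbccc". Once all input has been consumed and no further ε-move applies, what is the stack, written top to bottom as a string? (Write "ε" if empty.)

UV$

(q0, ccbbccc, $) ⊢ (q1, cbbccc, V$) ⊢ (q0, bbccc, UV$) ⊢ (q1, bccc, VUV$) ⊢ (q2, ccc, UVUV$) ⊢ (q3, cc, VUV$) ⊢ (q0, cc, UV$) ⊢ (q2, c, UUV$) ⊢ (q3, ε, UV$)
All input consumed in state q3 with stack UV$.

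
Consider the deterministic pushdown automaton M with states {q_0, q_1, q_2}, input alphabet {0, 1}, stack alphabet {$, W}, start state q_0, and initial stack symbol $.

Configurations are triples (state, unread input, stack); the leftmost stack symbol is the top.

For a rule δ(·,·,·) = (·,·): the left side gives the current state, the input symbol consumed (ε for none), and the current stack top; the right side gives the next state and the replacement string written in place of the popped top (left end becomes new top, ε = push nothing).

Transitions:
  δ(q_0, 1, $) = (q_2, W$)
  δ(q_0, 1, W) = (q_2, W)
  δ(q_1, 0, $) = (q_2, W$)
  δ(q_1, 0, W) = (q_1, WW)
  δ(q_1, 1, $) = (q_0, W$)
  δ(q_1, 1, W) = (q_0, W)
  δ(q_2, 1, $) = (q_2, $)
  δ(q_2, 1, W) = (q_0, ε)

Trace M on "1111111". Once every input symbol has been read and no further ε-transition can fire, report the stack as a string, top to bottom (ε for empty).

W$

(q_0, 1111111, $)
  read 1, top $: go to q_2, push W$ → (q_2, 111111, W$)
  read 1, top W: go to q_0, push ε → (q_0, 11111, $)
  read 1, top $: go to q_2, push W$ → (q_2, 1111, W$)
  read 1, top W: go to q_0, push ε → (q_0, 111, $)
  read 1, top $: go to q_2, push W$ → (q_2, 11, W$)
  read 1, top W: go to q_0, push ε → (q_0, 1, $)
  read 1, top $: go to q_2, push W$ → (q_2, ε, W$)
All input consumed in state q_2 with stack W$.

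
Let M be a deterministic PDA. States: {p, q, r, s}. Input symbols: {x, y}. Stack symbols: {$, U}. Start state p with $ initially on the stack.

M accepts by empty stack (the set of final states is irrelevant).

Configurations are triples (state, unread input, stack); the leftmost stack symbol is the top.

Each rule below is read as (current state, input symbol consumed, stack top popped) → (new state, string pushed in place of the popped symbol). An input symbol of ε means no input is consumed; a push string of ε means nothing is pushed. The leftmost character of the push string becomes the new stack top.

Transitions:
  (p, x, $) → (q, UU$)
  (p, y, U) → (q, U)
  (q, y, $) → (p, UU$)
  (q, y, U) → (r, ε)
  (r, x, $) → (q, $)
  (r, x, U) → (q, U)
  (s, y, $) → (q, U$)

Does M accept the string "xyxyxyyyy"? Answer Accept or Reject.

(p, xyxyxyyyy, $)
  read x, top $: go to q, push UU$ → (q, yxyxyyyy, UU$)
  read y, top U: go to r, push ε → (r, xyxyyyy, U$)
  read x, top U: go to q, push U → (q, yxyyyy, U$)
  read y, top U: go to r, push ε → (r, xyyyy, $)
  read x, top $: go to q, push $ → (q, yyyy, $)
  read y, top $: go to p, push UU$ → (p, yyy, UU$)
  read y, top U: go to q, push U → (q, yy, UU$)
  read y, top U: go to r, push ε → (r, y, U$)
No transition applies at (r, y, U$); input not fully consumed.

Reject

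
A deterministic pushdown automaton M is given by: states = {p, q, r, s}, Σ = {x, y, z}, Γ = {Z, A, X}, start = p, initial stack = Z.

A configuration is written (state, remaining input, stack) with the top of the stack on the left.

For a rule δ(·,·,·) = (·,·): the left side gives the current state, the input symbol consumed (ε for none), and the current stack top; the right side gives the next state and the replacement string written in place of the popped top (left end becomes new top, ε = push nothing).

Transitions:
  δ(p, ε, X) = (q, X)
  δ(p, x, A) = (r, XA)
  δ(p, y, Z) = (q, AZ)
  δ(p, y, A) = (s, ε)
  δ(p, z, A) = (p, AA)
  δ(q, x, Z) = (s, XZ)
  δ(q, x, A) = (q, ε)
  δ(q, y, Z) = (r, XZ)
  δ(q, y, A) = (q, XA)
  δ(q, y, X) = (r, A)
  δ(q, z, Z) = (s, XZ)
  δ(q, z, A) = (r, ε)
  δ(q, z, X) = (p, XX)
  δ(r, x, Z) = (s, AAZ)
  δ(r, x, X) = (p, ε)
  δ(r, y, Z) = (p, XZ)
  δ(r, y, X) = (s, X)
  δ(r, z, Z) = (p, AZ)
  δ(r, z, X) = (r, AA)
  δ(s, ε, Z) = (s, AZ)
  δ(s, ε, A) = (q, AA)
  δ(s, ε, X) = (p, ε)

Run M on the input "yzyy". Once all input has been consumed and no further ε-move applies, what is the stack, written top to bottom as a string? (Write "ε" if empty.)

AZ

(p, yzyy, Z) ⊢ (q, zyy, AZ) ⊢ (r, yy, Z) ⊢ (p, y, XZ) ⊢ (q, y, XZ) ⊢ (r, ε, AZ)
All input consumed in state r with stack AZ.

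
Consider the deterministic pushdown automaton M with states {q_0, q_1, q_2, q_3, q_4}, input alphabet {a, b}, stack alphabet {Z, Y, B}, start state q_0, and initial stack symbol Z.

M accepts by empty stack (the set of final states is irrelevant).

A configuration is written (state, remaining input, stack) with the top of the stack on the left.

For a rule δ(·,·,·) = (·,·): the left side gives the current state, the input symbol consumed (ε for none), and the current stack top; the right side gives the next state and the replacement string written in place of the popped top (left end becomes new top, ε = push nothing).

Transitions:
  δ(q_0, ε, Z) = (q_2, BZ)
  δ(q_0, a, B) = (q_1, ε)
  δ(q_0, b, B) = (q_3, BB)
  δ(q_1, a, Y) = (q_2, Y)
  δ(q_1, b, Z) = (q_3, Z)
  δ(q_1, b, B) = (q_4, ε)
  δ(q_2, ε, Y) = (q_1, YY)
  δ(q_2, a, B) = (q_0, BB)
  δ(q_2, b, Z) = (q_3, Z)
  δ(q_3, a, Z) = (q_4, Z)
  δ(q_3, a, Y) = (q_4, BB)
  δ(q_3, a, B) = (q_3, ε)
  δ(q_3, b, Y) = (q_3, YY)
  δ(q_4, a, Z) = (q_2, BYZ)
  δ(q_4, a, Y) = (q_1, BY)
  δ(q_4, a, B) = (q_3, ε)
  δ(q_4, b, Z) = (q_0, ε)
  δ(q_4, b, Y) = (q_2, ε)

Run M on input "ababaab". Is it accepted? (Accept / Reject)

(q_0, ababaab, Z)
  ε-move, top Z: go to q_2, push BZ → (q_2, ababaab, BZ)
  read a, top B: go to q_0, push BB → (q_0, babaab, BBZ)
  read b, top B: go to q_3, push BB → (q_3, abaab, BBBZ)
  read a, top B: go to q_3, push ε → (q_3, baab, BBZ)
No transition applies at (q_3, baab, BBZ); input not fully consumed.

Reject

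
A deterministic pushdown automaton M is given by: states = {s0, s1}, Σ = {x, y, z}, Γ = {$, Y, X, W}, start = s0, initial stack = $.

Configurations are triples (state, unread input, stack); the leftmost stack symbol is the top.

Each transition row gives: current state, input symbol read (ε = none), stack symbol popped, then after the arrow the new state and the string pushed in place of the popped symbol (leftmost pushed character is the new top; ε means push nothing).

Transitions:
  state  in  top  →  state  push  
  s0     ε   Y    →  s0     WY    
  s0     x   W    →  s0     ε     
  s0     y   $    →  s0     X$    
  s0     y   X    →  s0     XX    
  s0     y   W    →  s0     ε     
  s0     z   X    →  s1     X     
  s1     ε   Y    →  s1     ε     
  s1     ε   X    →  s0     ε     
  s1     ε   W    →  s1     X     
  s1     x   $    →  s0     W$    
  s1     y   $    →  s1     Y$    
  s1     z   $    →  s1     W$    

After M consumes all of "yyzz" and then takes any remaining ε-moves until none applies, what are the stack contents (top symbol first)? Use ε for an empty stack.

(s0, yyzz, $)
  read y, top $: go to s0, push X$ → (s0, yzz, X$)
  read y, top X: go to s0, push XX → (s0, zz, XX$)
  read z, top X: go to s1, push X → (s1, z, XX$)
  ε-move, top X: go to s0, push ε → (s0, z, X$)
  read z, top X: go to s1, push X → (s1, ε, X$)
  ε-move, top X: go to s0, push ε → (s0, ε, $)
All input consumed in state s0 with stack $.

$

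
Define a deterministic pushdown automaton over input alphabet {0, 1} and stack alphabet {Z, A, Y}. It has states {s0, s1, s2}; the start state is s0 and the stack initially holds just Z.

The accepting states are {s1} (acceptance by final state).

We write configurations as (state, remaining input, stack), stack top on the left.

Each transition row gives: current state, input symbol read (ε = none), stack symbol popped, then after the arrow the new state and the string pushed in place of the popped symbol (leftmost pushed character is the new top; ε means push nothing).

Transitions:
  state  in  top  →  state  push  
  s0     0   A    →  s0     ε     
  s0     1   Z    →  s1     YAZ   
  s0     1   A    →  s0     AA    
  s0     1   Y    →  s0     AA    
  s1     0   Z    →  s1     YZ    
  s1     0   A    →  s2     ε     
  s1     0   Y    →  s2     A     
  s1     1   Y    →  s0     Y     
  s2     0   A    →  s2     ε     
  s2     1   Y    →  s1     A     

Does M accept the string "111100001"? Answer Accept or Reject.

Accept

(s0, 111100001, Z)
  read 1, top Z: go to s1, push YAZ → (s1, 11100001, YAZ)
  read 1, top Y: go to s0, push Y → (s0, 1100001, YAZ)
  read 1, top Y: go to s0, push AA → (s0, 100001, AAAZ)
  read 1, top A: go to s0, push AA → (s0, 00001, AAAAZ)
  read 0, top A: go to s0, push ε → (s0, 0001, AAAZ)
  read 0, top A: go to s0, push ε → (s0, 001, AAZ)
  read 0, top A: go to s0, push ε → (s0, 01, AZ)
  read 0, top A: go to s0, push ε → (s0, 1, Z)
  read 1, top Z: go to s1, push YAZ → (s1, ε, YAZ)
All input consumed; state s1 ∈ F.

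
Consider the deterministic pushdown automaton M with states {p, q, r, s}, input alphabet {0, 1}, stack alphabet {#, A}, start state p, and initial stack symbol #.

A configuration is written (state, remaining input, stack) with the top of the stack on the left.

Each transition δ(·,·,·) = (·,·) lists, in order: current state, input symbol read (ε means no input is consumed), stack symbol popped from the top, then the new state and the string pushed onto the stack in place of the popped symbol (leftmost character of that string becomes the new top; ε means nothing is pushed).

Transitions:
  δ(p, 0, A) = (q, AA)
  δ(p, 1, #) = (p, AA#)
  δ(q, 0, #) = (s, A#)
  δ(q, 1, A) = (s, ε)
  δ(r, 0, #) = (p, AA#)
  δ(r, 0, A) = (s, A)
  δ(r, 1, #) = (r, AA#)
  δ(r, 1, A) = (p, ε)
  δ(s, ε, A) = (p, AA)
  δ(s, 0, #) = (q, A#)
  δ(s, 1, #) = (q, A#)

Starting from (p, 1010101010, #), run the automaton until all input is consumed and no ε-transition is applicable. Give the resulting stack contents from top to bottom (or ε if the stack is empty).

(p, 1010101010, #)
  read 1, top #: go to p, push AA# → (p, 010101010, AA#)
  read 0, top A: go to q, push AA → (q, 10101010, AAA#)
  read 1, top A: go to s, push ε → (s, 0101010, AA#)
  ε-move, top A: go to p, push AA → (p, 0101010, AAA#)
  read 0, top A: go to q, push AA → (q, 101010, AAAA#)
  read 1, top A: go to s, push ε → (s, 01010, AAA#)
  ε-move, top A: go to p, push AA → (p, 01010, AAAA#)
  read 0, top A: go to q, push AA → (q, 1010, AAAAA#)
  read 1, top A: go to s, push ε → (s, 010, AAAA#)
  ε-move, top A: go to p, push AA → (p, 010, AAAAA#)
  read 0, top A: go to q, push AA → (q, 10, AAAAAA#)
  read 1, top A: go to s, push ε → (s, 0, AAAAA#)
  ε-move, top A: go to p, push AA → (p, 0, AAAAAA#)
  read 0, top A: go to q, push AA → (q, ε, AAAAAAA#)
All input consumed in state q with stack AAAAAAA#.

AAAAAAA#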